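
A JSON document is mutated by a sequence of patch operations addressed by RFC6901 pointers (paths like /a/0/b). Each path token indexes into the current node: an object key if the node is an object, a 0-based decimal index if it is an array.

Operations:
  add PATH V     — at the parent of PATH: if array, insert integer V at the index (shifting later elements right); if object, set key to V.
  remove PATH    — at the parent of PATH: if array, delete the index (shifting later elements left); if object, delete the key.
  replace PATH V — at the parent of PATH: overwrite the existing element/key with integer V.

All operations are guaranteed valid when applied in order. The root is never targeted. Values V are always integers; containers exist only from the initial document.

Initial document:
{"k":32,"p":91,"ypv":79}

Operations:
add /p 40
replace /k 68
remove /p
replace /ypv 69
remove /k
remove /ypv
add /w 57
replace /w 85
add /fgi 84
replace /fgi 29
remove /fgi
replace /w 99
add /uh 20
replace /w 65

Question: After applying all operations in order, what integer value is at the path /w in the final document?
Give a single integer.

Answer: 65

Derivation:
After op 1 (add /p 40): {"k":32,"p":40,"ypv":79}
After op 2 (replace /k 68): {"k":68,"p":40,"ypv":79}
After op 3 (remove /p): {"k":68,"ypv":79}
After op 4 (replace /ypv 69): {"k":68,"ypv":69}
After op 5 (remove /k): {"ypv":69}
After op 6 (remove /ypv): {}
After op 7 (add /w 57): {"w":57}
After op 8 (replace /w 85): {"w":85}
After op 9 (add /fgi 84): {"fgi":84,"w":85}
After op 10 (replace /fgi 29): {"fgi":29,"w":85}
After op 11 (remove /fgi): {"w":85}
After op 12 (replace /w 99): {"w":99}
After op 13 (add /uh 20): {"uh":20,"w":99}
After op 14 (replace /w 65): {"uh":20,"w":65}
Value at /w: 65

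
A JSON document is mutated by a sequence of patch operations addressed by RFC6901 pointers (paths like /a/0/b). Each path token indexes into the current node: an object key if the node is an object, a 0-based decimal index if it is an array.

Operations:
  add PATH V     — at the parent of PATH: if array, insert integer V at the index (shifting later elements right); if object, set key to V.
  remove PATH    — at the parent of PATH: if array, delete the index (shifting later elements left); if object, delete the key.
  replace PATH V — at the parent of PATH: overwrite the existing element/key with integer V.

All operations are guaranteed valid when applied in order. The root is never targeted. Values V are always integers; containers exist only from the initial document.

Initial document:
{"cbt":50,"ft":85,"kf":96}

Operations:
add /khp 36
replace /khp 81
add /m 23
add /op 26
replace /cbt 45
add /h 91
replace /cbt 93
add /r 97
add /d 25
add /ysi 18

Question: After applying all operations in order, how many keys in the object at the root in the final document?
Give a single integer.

Answer: 10

Derivation:
After op 1 (add /khp 36): {"cbt":50,"ft":85,"kf":96,"khp":36}
After op 2 (replace /khp 81): {"cbt":50,"ft":85,"kf":96,"khp":81}
After op 3 (add /m 23): {"cbt":50,"ft":85,"kf":96,"khp":81,"m":23}
After op 4 (add /op 26): {"cbt":50,"ft":85,"kf":96,"khp":81,"m":23,"op":26}
After op 5 (replace /cbt 45): {"cbt":45,"ft":85,"kf":96,"khp":81,"m":23,"op":26}
After op 6 (add /h 91): {"cbt":45,"ft":85,"h":91,"kf":96,"khp":81,"m":23,"op":26}
After op 7 (replace /cbt 93): {"cbt":93,"ft":85,"h":91,"kf":96,"khp":81,"m":23,"op":26}
After op 8 (add /r 97): {"cbt":93,"ft":85,"h":91,"kf":96,"khp":81,"m":23,"op":26,"r":97}
After op 9 (add /d 25): {"cbt":93,"d":25,"ft":85,"h":91,"kf":96,"khp":81,"m":23,"op":26,"r":97}
After op 10 (add /ysi 18): {"cbt":93,"d":25,"ft":85,"h":91,"kf":96,"khp":81,"m":23,"op":26,"r":97,"ysi":18}
Size at the root: 10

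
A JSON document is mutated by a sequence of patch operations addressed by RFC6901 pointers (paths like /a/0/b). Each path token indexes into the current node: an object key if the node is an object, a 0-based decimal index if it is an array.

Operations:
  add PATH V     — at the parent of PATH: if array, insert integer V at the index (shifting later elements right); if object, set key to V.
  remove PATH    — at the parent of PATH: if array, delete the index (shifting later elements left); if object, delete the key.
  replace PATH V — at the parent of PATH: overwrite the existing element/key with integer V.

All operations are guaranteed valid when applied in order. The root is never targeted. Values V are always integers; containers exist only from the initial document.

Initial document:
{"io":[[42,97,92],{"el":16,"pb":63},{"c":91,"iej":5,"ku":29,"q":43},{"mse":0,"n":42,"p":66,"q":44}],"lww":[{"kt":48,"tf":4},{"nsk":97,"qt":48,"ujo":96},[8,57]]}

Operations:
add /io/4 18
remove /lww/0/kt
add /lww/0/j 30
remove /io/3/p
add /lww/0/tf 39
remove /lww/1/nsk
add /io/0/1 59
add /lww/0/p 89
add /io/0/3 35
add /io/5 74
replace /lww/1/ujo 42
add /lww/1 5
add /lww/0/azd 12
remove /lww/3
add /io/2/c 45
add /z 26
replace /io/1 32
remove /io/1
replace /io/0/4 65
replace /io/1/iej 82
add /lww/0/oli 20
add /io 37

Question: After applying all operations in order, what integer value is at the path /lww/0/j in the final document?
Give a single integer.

After op 1 (add /io/4 18): {"io":[[42,97,92],{"el":16,"pb":63},{"c":91,"iej":5,"ku":29,"q":43},{"mse":0,"n":42,"p":66,"q":44},18],"lww":[{"kt":48,"tf":4},{"nsk":97,"qt":48,"ujo":96},[8,57]]}
After op 2 (remove /lww/0/kt): {"io":[[42,97,92],{"el":16,"pb":63},{"c":91,"iej":5,"ku":29,"q":43},{"mse":0,"n":42,"p":66,"q":44},18],"lww":[{"tf":4},{"nsk":97,"qt":48,"ujo":96},[8,57]]}
After op 3 (add /lww/0/j 30): {"io":[[42,97,92],{"el":16,"pb":63},{"c":91,"iej":5,"ku":29,"q":43},{"mse":0,"n":42,"p":66,"q":44},18],"lww":[{"j":30,"tf":4},{"nsk":97,"qt":48,"ujo":96},[8,57]]}
After op 4 (remove /io/3/p): {"io":[[42,97,92],{"el":16,"pb":63},{"c":91,"iej":5,"ku":29,"q":43},{"mse":0,"n":42,"q":44},18],"lww":[{"j":30,"tf":4},{"nsk":97,"qt":48,"ujo":96},[8,57]]}
After op 5 (add /lww/0/tf 39): {"io":[[42,97,92],{"el":16,"pb":63},{"c":91,"iej":5,"ku":29,"q":43},{"mse":0,"n":42,"q":44},18],"lww":[{"j":30,"tf":39},{"nsk":97,"qt":48,"ujo":96},[8,57]]}
After op 6 (remove /lww/1/nsk): {"io":[[42,97,92],{"el":16,"pb":63},{"c":91,"iej":5,"ku":29,"q":43},{"mse":0,"n":42,"q":44},18],"lww":[{"j":30,"tf":39},{"qt":48,"ujo":96},[8,57]]}
After op 7 (add /io/0/1 59): {"io":[[42,59,97,92],{"el":16,"pb":63},{"c":91,"iej":5,"ku":29,"q":43},{"mse":0,"n":42,"q":44},18],"lww":[{"j":30,"tf":39},{"qt":48,"ujo":96},[8,57]]}
After op 8 (add /lww/0/p 89): {"io":[[42,59,97,92],{"el":16,"pb":63},{"c":91,"iej":5,"ku":29,"q":43},{"mse":0,"n":42,"q":44},18],"lww":[{"j":30,"p":89,"tf":39},{"qt":48,"ujo":96},[8,57]]}
After op 9 (add /io/0/3 35): {"io":[[42,59,97,35,92],{"el":16,"pb":63},{"c":91,"iej":5,"ku":29,"q":43},{"mse":0,"n":42,"q":44},18],"lww":[{"j":30,"p":89,"tf":39},{"qt":48,"ujo":96},[8,57]]}
After op 10 (add /io/5 74): {"io":[[42,59,97,35,92],{"el":16,"pb":63},{"c":91,"iej":5,"ku":29,"q":43},{"mse":0,"n":42,"q":44},18,74],"lww":[{"j":30,"p":89,"tf":39},{"qt":48,"ujo":96},[8,57]]}
After op 11 (replace /lww/1/ujo 42): {"io":[[42,59,97,35,92],{"el":16,"pb":63},{"c":91,"iej":5,"ku":29,"q":43},{"mse":0,"n":42,"q":44},18,74],"lww":[{"j":30,"p":89,"tf":39},{"qt":48,"ujo":42},[8,57]]}
After op 12 (add /lww/1 5): {"io":[[42,59,97,35,92],{"el":16,"pb":63},{"c":91,"iej":5,"ku":29,"q":43},{"mse":0,"n":42,"q":44},18,74],"lww":[{"j":30,"p":89,"tf":39},5,{"qt":48,"ujo":42},[8,57]]}
After op 13 (add /lww/0/azd 12): {"io":[[42,59,97,35,92],{"el":16,"pb":63},{"c":91,"iej":5,"ku":29,"q":43},{"mse":0,"n":42,"q":44},18,74],"lww":[{"azd":12,"j":30,"p":89,"tf":39},5,{"qt":48,"ujo":42},[8,57]]}
After op 14 (remove /lww/3): {"io":[[42,59,97,35,92],{"el":16,"pb":63},{"c":91,"iej":5,"ku":29,"q":43},{"mse":0,"n":42,"q":44},18,74],"lww":[{"azd":12,"j":30,"p":89,"tf":39},5,{"qt":48,"ujo":42}]}
After op 15 (add /io/2/c 45): {"io":[[42,59,97,35,92],{"el":16,"pb":63},{"c":45,"iej":5,"ku":29,"q":43},{"mse":0,"n":42,"q":44},18,74],"lww":[{"azd":12,"j":30,"p":89,"tf":39},5,{"qt":48,"ujo":42}]}
After op 16 (add /z 26): {"io":[[42,59,97,35,92],{"el":16,"pb":63},{"c":45,"iej":5,"ku":29,"q":43},{"mse":0,"n":42,"q":44},18,74],"lww":[{"azd":12,"j":30,"p":89,"tf":39},5,{"qt":48,"ujo":42}],"z":26}
After op 17 (replace /io/1 32): {"io":[[42,59,97,35,92],32,{"c":45,"iej":5,"ku":29,"q":43},{"mse":0,"n":42,"q":44},18,74],"lww":[{"azd":12,"j":30,"p":89,"tf":39},5,{"qt":48,"ujo":42}],"z":26}
After op 18 (remove /io/1): {"io":[[42,59,97,35,92],{"c":45,"iej":5,"ku":29,"q":43},{"mse":0,"n":42,"q":44},18,74],"lww":[{"azd":12,"j":30,"p":89,"tf":39},5,{"qt":48,"ujo":42}],"z":26}
After op 19 (replace /io/0/4 65): {"io":[[42,59,97,35,65],{"c":45,"iej":5,"ku":29,"q":43},{"mse":0,"n":42,"q":44},18,74],"lww":[{"azd":12,"j":30,"p":89,"tf":39},5,{"qt":48,"ujo":42}],"z":26}
After op 20 (replace /io/1/iej 82): {"io":[[42,59,97,35,65],{"c":45,"iej":82,"ku":29,"q":43},{"mse":0,"n":42,"q":44},18,74],"lww":[{"azd":12,"j":30,"p":89,"tf":39},5,{"qt":48,"ujo":42}],"z":26}
After op 21 (add /lww/0/oli 20): {"io":[[42,59,97,35,65],{"c":45,"iej":82,"ku":29,"q":43},{"mse":0,"n":42,"q":44},18,74],"lww":[{"azd":12,"j":30,"oli":20,"p":89,"tf":39},5,{"qt":48,"ujo":42}],"z":26}
After op 22 (add /io 37): {"io":37,"lww":[{"azd":12,"j":30,"oli":20,"p":89,"tf":39},5,{"qt":48,"ujo":42}],"z":26}
Value at /lww/0/j: 30

Answer: 30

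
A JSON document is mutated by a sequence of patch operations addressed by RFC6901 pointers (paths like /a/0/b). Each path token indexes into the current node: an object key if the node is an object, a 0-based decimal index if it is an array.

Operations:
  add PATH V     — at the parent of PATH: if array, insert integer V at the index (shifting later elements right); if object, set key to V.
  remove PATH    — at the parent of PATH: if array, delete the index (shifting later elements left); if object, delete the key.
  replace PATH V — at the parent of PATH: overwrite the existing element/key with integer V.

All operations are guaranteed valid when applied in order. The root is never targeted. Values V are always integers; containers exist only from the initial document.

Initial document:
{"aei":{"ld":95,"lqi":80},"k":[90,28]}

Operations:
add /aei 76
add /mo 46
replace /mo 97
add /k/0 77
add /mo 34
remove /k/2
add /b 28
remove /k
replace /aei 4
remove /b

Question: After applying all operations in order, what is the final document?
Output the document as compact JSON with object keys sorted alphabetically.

Answer: {"aei":4,"mo":34}

Derivation:
After op 1 (add /aei 76): {"aei":76,"k":[90,28]}
After op 2 (add /mo 46): {"aei":76,"k":[90,28],"mo":46}
After op 3 (replace /mo 97): {"aei":76,"k":[90,28],"mo":97}
After op 4 (add /k/0 77): {"aei":76,"k":[77,90,28],"mo":97}
After op 5 (add /mo 34): {"aei":76,"k":[77,90,28],"mo":34}
After op 6 (remove /k/2): {"aei":76,"k":[77,90],"mo":34}
After op 7 (add /b 28): {"aei":76,"b":28,"k":[77,90],"mo":34}
After op 8 (remove /k): {"aei":76,"b":28,"mo":34}
After op 9 (replace /aei 4): {"aei":4,"b":28,"mo":34}
After op 10 (remove /b): {"aei":4,"mo":34}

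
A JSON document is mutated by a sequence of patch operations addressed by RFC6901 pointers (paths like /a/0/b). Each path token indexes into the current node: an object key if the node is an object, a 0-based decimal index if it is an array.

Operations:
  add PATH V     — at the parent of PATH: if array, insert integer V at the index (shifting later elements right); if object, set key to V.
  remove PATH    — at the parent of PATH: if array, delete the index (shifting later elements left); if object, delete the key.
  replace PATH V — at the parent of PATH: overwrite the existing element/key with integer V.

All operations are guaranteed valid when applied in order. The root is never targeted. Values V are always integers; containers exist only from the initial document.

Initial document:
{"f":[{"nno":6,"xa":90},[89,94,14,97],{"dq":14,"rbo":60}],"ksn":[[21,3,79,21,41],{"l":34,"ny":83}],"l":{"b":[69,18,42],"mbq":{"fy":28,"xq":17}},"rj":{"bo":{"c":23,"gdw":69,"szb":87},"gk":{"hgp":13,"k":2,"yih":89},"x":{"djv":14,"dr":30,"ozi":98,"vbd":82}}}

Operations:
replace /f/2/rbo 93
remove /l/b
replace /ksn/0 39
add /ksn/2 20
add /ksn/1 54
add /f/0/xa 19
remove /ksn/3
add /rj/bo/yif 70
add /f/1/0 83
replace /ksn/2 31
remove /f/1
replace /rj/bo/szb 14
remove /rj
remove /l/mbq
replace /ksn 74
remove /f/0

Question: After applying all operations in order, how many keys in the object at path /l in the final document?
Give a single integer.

Answer: 0

Derivation:
After op 1 (replace /f/2/rbo 93): {"f":[{"nno":6,"xa":90},[89,94,14,97],{"dq":14,"rbo":93}],"ksn":[[21,3,79,21,41],{"l":34,"ny":83}],"l":{"b":[69,18,42],"mbq":{"fy":28,"xq":17}},"rj":{"bo":{"c":23,"gdw":69,"szb":87},"gk":{"hgp":13,"k":2,"yih":89},"x":{"djv":14,"dr":30,"ozi":98,"vbd":82}}}
After op 2 (remove /l/b): {"f":[{"nno":6,"xa":90},[89,94,14,97],{"dq":14,"rbo":93}],"ksn":[[21,3,79,21,41],{"l":34,"ny":83}],"l":{"mbq":{"fy":28,"xq":17}},"rj":{"bo":{"c":23,"gdw":69,"szb":87},"gk":{"hgp":13,"k":2,"yih":89},"x":{"djv":14,"dr":30,"ozi":98,"vbd":82}}}
After op 3 (replace /ksn/0 39): {"f":[{"nno":6,"xa":90},[89,94,14,97],{"dq":14,"rbo":93}],"ksn":[39,{"l":34,"ny":83}],"l":{"mbq":{"fy":28,"xq":17}},"rj":{"bo":{"c":23,"gdw":69,"szb":87},"gk":{"hgp":13,"k":2,"yih":89},"x":{"djv":14,"dr":30,"ozi":98,"vbd":82}}}
After op 4 (add /ksn/2 20): {"f":[{"nno":6,"xa":90},[89,94,14,97],{"dq":14,"rbo":93}],"ksn":[39,{"l":34,"ny":83},20],"l":{"mbq":{"fy":28,"xq":17}},"rj":{"bo":{"c":23,"gdw":69,"szb":87},"gk":{"hgp":13,"k":2,"yih":89},"x":{"djv":14,"dr":30,"ozi":98,"vbd":82}}}
After op 5 (add /ksn/1 54): {"f":[{"nno":6,"xa":90},[89,94,14,97],{"dq":14,"rbo":93}],"ksn":[39,54,{"l":34,"ny":83},20],"l":{"mbq":{"fy":28,"xq":17}},"rj":{"bo":{"c":23,"gdw":69,"szb":87},"gk":{"hgp":13,"k":2,"yih":89},"x":{"djv":14,"dr":30,"ozi":98,"vbd":82}}}
After op 6 (add /f/0/xa 19): {"f":[{"nno":6,"xa":19},[89,94,14,97],{"dq":14,"rbo":93}],"ksn":[39,54,{"l":34,"ny":83},20],"l":{"mbq":{"fy":28,"xq":17}},"rj":{"bo":{"c":23,"gdw":69,"szb":87},"gk":{"hgp":13,"k":2,"yih":89},"x":{"djv":14,"dr":30,"ozi":98,"vbd":82}}}
After op 7 (remove /ksn/3): {"f":[{"nno":6,"xa":19},[89,94,14,97],{"dq":14,"rbo":93}],"ksn":[39,54,{"l":34,"ny":83}],"l":{"mbq":{"fy":28,"xq":17}},"rj":{"bo":{"c":23,"gdw":69,"szb":87},"gk":{"hgp":13,"k":2,"yih":89},"x":{"djv":14,"dr":30,"ozi":98,"vbd":82}}}
After op 8 (add /rj/bo/yif 70): {"f":[{"nno":6,"xa":19},[89,94,14,97],{"dq":14,"rbo":93}],"ksn":[39,54,{"l":34,"ny":83}],"l":{"mbq":{"fy":28,"xq":17}},"rj":{"bo":{"c":23,"gdw":69,"szb":87,"yif":70},"gk":{"hgp":13,"k":2,"yih":89},"x":{"djv":14,"dr":30,"ozi":98,"vbd":82}}}
After op 9 (add /f/1/0 83): {"f":[{"nno":6,"xa":19},[83,89,94,14,97],{"dq":14,"rbo":93}],"ksn":[39,54,{"l":34,"ny":83}],"l":{"mbq":{"fy":28,"xq":17}},"rj":{"bo":{"c":23,"gdw":69,"szb":87,"yif":70},"gk":{"hgp":13,"k":2,"yih":89},"x":{"djv":14,"dr":30,"ozi":98,"vbd":82}}}
After op 10 (replace /ksn/2 31): {"f":[{"nno":6,"xa":19},[83,89,94,14,97],{"dq":14,"rbo":93}],"ksn":[39,54,31],"l":{"mbq":{"fy":28,"xq":17}},"rj":{"bo":{"c":23,"gdw":69,"szb":87,"yif":70},"gk":{"hgp":13,"k":2,"yih":89},"x":{"djv":14,"dr":30,"ozi":98,"vbd":82}}}
After op 11 (remove /f/1): {"f":[{"nno":6,"xa":19},{"dq":14,"rbo":93}],"ksn":[39,54,31],"l":{"mbq":{"fy":28,"xq":17}},"rj":{"bo":{"c":23,"gdw":69,"szb":87,"yif":70},"gk":{"hgp":13,"k":2,"yih":89},"x":{"djv":14,"dr":30,"ozi":98,"vbd":82}}}
After op 12 (replace /rj/bo/szb 14): {"f":[{"nno":6,"xa":19},{"dq":14,"rbo":93}],"ksn":[39,54,31],"l":{"mbq":{"fy":28,"xq":17}},"rj":{"bo":{"c":23,"gdw":69,"szb":14,"yif":70},"gk":{"hgp":13,"k":2,"yih":89},"x":{"djv":14,"dr":30,"ozi":98,"vbd":82}}}
After op 13 (remove /rj): {"f":[{"nno":6,"xa":19},{"dq":14,"rbo":93}],"ksn":[39,54,31],"l":{"mbq":{"fy":28,"xq":17}}}
After op 14 (remove /l/mbq): {"f":[{"nno":6,"xa":19},{"dq":14,"rbo":93}],"ksn":[39,54,31],"l":{}}
After op 15 (replace /ksn 74): {"f":[{"nno":6,"xa":19},{"dq":14,"rbo":93}],"ksn":74,"l":{}}
After op 16 (remove /f/0): {"f":[{"dq":14,"rbo":93}],"ksn":74,"l":{}}
Size at path /l: 0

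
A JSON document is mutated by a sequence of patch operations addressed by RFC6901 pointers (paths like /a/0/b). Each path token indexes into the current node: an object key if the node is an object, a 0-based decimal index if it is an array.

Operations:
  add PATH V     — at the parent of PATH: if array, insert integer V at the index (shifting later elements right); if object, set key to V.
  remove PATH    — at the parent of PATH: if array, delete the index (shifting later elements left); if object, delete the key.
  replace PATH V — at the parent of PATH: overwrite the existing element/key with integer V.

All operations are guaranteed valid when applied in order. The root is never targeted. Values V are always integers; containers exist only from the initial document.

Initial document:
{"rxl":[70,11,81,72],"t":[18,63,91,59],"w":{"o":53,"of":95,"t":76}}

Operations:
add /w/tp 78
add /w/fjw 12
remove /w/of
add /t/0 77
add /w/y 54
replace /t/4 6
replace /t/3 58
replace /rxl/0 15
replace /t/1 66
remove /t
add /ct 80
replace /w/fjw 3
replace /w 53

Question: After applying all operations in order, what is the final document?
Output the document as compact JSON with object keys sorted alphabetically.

Answer: {"ct":80,"rxl":[15,11,81,72],"w":53}

Derivation:
After op 1 (add /w/tp 78): {"rxl":[70,11,81,72],"t":[18,63,91,59],"w":{"o":53,"of":95,"t":76,"tp":78}}
After op 2 (add /w/fjw 12): {"rxl":[70,11,81,72],"t":[18,63,91,59],"w":{"fjw":12,"o":53,"of":95,"t":76,"tp":78}}
After op 3 (remove /w/of): {"rxl":[70,11,81,72],"t":[18,63,91,59],"w":{"fjw":12,"o":53,"t":76,"tp":78}}
After op 4 (add /t/0 77): {"rxl":[70,11,81,72],"t":[77,18,63,91,59],"w":{"fjw":12,"o":53,"t":76,"tp":78}}
After op 5 (add /w/y 54): {"rxl":[70,11,81,72],"t":[77,18,63,91,59],"w":{"fjw":12,"o":53,"t":76,"tp":78,"y":54}}
After op 6 (replace /t/4 6): {"rxl":[70,11,81,72],"t":[77,18,63,91,6],"w":{"fjw":12,"o":53,"t":76,"tp":78,"y":54}}
After op 7 (replace /t/3 58): {"rxl":[70,11,81,72],"t":[77,18,63,58,6],"w":{"fjw":12,"o":53,"t":76,"tp":78,"y":54}}
After op 8 (replace /rxl/0 15): {"rxl":[15,11,81,72],"t":[77,18,63,58,6],"w":{"fjw":12,"o":53,"t":76,"tp":78,"y":54}}
After op 9 (replace /t/1 66): {"rxl":[15,11,81,72],"t":[77,66,63,58,6],"w":{"fjw":12,"o":53,"t":76,"tp":78,"y":54}}
After op 10 (remove /t): {"rxl":[15,11,81,72],"w":{"fjw":12,"o":53,"t":76,"tp":78,"y":54}}
After op 11 (add /ct 80): {"ct":80,"rxl":[15,11,81,72],"w":{"fjw":12,"o":53,"t":76,"tp":78,"y":54}}
After op 12 (replace /w/fjw 3): {"ct":80,"rxl":[15,11,81,72],"w":{"fjw":3,"o":53,"t":76,"tp":78,"y":54}}
After op 13 (replace /w 53): {"ct":80,"rxl":[15,11,81,72],"w":53}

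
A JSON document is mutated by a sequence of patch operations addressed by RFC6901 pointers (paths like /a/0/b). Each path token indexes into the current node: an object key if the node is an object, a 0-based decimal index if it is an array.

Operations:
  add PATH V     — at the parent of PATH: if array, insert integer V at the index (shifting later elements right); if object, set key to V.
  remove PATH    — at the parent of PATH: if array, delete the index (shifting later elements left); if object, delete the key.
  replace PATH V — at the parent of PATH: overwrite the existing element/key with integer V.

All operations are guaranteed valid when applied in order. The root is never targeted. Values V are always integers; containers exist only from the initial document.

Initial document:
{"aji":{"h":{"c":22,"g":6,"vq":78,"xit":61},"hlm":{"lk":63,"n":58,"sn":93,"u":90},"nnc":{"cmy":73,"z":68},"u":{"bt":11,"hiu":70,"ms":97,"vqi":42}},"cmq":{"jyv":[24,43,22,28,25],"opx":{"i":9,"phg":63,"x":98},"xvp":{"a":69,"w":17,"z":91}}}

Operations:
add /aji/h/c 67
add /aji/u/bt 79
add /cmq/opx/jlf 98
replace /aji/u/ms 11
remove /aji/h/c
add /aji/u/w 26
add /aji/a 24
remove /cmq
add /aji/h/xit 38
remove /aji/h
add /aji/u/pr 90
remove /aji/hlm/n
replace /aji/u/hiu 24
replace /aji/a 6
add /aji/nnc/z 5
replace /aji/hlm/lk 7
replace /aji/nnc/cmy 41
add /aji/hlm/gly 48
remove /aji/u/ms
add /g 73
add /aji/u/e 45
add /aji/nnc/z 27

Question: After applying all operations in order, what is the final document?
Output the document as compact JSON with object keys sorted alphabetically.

Answer: {"aji":{"a":6,"hlm":{"gly":48,"lk":7,"sn":93,"u":90},"nnc":{"cmy":41,"z":27},"u":{"bt":79,"e":45,"hiu":24,"pr":90,"vqi":42,"w":26}},"g":73}

Derivation:
After op 1 (add /aji/h/c 67): {"aji":{"h":{"c":67,"g":6,"vq":78,"xit":61},"hlm":{"lk":63,"n":58,"sn":93,"u":90},"nnc":{"cmy":73,"z":68},"u":{"bt":11,"hiu":70,"ms":97,"vqi":42}},"cmq":{"jyv":[24,43,22,28,25],"opx":{"i":9,"phg":63,"x":98},"xvp":{"a":69,"w":17,"z":91}}}
After op 2 (add /aji/u/bt 79): {"aji":{"h":{"c":67,"g":6,"vq":78,"xit":61},"hlm":{"lk":63,"n":58,"sn":93,"u":90},"nnc":{"cmy":73,"z":68},"u":{"bt":79,"hiu":70,"ms":97,"vqi":42}},"cmq":{"jyv":[24,43,22,28,25],"opx":{"i":9,"phg":63,"x":98},"xvp":{"a":69,"w":17,"z":91}}}
After op 3 (add /cmq/opx/jlf 98): {"aji":{"h":{"c":67,"g":6,"vq":78,"xit":61},"hlm":{"lk":63,"n":58,"sn":93,"u":90},"nnc":{"cmy":73,"z":68},"u":{"bt":79,"hiu":70,"ms":97,"vqi":42}},"cmq":{"jyv":[24,43,22,28,25],"opx":{"i":9,"jlf":98,"phg":63,"x":98},"xvp":{"a":69,"w":17,"z":91}}}
After op 4 (replace /aji/u/ms 11): {"aji":{"h":{"c":67,"g":6,"vq":78,"xit":61},"hlm":{"lk":63,"n":58,"sn":93,"u":90},"nnc":{"cmy":73,"z":68},"u":{"bt":79,"hiu":70,"ms":11,"vqi":42}},"cmq":{"jyv":[24,43,22,28,25],"opx":{"i":9,"jlf":98,"phg":63,"x":98},"xvp":{"a":69,"w":17,"z":91}}}
After op 5 (remove /aji/h/c): {"aji":{"h":{"g":6,"vq":78,"xit":61},"hlm":{"lk":63,"n":58,"sn":93,"u":90},"nnc":{"cmy":73,"z":68},"u":{"bt":79,"hiu":70,"ms":11,"vqi":42}},"cmq":{"jyv":[24,43,22,28,25],"opx":{"i":9,"jlf":98,"phg":63,"x":98},"xvp":{"a":69,"w":17,"z":91}}}
After op 6 (add /aji/u/w 26): {"aji":{"h":{"g":6,"vq":78,"xit":61},"hlm":{"lk":63,"n":58,"sn":93,"u":90},"nnc":{"cmy":73,"z":68},"u":{"bt":79,"hiu":70,"ms":11,"vqi":42,"w":26}},"cmq":{"jyv":[24,43,22,28,25],"opx":{"i":9,"jlf":98,"phg":63,"x":98},"xvp":{"a":69,"w":17,"z":91}}}
After op 7 (add /aji/a 24): {"aji":{"a":24,"h":{"g":6,"vq":78,"xit":61},"hlm":{"lk":63,"n":58,"sn":93,"u":90},"nnc":{"cmy":73,"z":68},"u":{"bt":79,"hiu":70,"ms":11,"vqi":42,"w":26}},"cmq":{"jyv":[24,43,22,28,25],"opx":{"i":9,"jlf":98,"phg":63,"x":98},"xvp":{"a":69,"w":17,"z":91}}}
After op 8 (remove /cmq): {"aji":{"a":24,"h":{"g":6,"vq":78,"xit":61},"hlm":{"lk":63,"n":58,"sn":93,"u":90},"nnc":{"cmy":73,"z":68},"u":{"bt":79,"hiu":70,"ms":11,"vqi":42,"w":26}}}
After op 9 (add /aji/h/xit 38): {"aji":{"a":24,"h":{"g":6,"vq":78,"xit":38},"hlm":{"lk":63,"n":58,"sn":93,"u":90},"nnc":{"cmy":73,"z":68},"u":{"bt":79,"hiu":70,"ms":11,"vqi":42,"w":26}}}
After op 10 (remove /aji/h): {"aji":{"a":24,"hlm":{"lk":63,"n":58,"sn":93,"u":90},"nnc":{"cmy":73,"z":68},"u":{"bt":79,"hiu":70,"ms":11,"vqi":42,"w":26}}}
After op 11 (add /aji/u/pr 90): {"aji":{"a":24,"hlm":{"lk":63,"n":58,"sn":93,"u":90},"nnc":{"cmy":73,"z":68},"u":{"bt":79,"hiu":70,"ms":11,"pr":90,"vqi":42,"w":26}}}
After op 12 (remove /aji/hlm/n): {"aji":{"a":24,"hlm":{"lk":63,"sn":93,"u":90},"nnc":{"cmy":73,"z":68},"u":{"bt":79,"hiu":70,"ms":11,"pr":90,"vqi":42,"w":26}}}
After op 13 (replace /aji/u/hiu 24): {"aji":{"a":24,"hlm":{"lk":63,"sn":93,"u":90},"nnc":{"cmy":73,"z":68},"u":{"bt":79,"hiu":24,"ms":11,"pr":90,"vqi":42,"w":26}}}
After op 14 (replace /aji/a 6): {"aji":{"a":6,"hlm":{"lk":63,"sn":93,"u":90},"nnc":{"cmy":73,"z":68},"u":{"bt":79,"hiu":24,"ms":11,"pr":90,"vqi":42,"w":26}}}
After op 15 (add /aji/nnc/z 5): {"aji":{"a":6,"hlm":{"lk":63,"sn":93,"u":90},"nnc":{"cmy":73,"z":5},"u":{"bt":79,"hiu":24,"ms":11,"pr":90,"vqi":42,"w":26}}}
After op 16 (replace /aji/hlm/lk 7): {"aji":{"a":6,"hlm":{"lk":7,"sn":93,"u":90},"nnc":{"cmy":73,"z":5},"u":{"bt":79,"hiu":24,"ms":11,"pr":90,"vqi":42,"w":26}}}
After op 17 (replace /aji/nnc/cmy 41): {"aji":{"a":6,"hlm":{"lk":7,"sn":93,"u":90},"nnc":{"cmy":41,"z":5},"u":{"bt":79,"hiu":24,"ms":11,"pr":90,"vqi":42,"w":26}}}
After op 18 (add /aji/hlm/gly 48): {"aji":{"a":6,"hlm":{"gly":48,"lk":7,"sn":93,"u":90},"nnc":{"cmy":41,"z":5},"u":{"bt":79,"hiu":24,"ms":11,"pr":90,"vqi":42,"w":26}}}
After op 19 (remove /aji/u/ms): {"aji":{"a":6,"hlm":{"gly":48,"lk":7,"sn":93,"u":90},"nnc":{"cmy":41,"z":5},"u":{"bt":79,"hiu":24,"pr":90,"vqi":42,"w":26}}}
After op 20 (add /g 73): {"aji":{"a":6,"hlm":{"gly":48,"lk":7,"sn":93,"u":90},"nnc":{"cmy":41,"z":5},"u":{"bt":79,"hiu":24,"pr":90,"vqi":42,"w":26}},"g":73}
After op 21 (add /aji/u/e 45): {"aji":{"a":6,"hlm":{"gly":48,"lk":7,"sn":93,"u":90},"nnc":{"cmy":41,"z":5},"u":{"bt":79,"e":45,"hiu":24,"pr":90,"vqi":42,"w":26}},"g":73}
After op 22 (add /aji/nnc/z 27): {"aji":{"a":6,"hlm":{"gly":48,"lk":7,"sn":93,"u":90},"nnc":{"cmy":41,"z":27},"u":{"bt":79,"e":45,"hiu":24,"pr":90,"vqi":42,"w":26}},"g":73}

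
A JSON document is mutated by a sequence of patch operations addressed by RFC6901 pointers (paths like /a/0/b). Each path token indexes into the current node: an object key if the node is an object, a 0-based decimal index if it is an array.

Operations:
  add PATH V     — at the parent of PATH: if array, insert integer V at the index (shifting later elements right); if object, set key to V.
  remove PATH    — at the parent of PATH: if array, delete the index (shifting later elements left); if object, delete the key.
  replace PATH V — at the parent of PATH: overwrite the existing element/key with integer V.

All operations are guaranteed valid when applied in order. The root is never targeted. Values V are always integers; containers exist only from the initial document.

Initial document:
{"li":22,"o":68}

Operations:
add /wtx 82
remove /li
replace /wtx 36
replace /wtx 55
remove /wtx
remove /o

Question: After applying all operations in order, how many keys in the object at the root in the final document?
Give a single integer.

After op 1 (add /wtx 82): {"li":22,"o":68,"wtx":82}
After op 2 (remove /li): {"o":68,"wtx":82}
After op 3 (replace /wtx 36): {"o":68,"wtx":36}
After op 4 (replace /wtx 55): {"o":68,"wtx":55}
After op 5 (remove /wtx): {"o":68}
After op 6 (remove /o): {}
Size at the root: 0

Answer: 0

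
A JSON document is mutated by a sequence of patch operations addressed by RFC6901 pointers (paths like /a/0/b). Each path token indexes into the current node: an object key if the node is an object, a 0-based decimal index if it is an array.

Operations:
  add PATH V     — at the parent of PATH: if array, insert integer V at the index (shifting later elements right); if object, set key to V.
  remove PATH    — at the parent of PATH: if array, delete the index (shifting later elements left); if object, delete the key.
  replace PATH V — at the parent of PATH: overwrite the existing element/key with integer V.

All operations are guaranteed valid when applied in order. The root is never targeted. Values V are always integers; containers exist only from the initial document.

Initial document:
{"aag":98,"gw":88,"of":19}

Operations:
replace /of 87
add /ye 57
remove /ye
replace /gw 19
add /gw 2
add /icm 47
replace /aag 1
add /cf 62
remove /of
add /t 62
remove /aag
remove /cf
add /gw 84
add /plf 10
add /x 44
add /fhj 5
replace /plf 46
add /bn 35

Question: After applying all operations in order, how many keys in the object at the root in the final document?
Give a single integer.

Answer: 7

Derivation:
After op 1 (replace /of 87): {"aag":98,"gw":88,"of":87}
After op 2 (add /ye 57): {"aag":98,"gw":88,"of":87,"ye":57}
After op 3 (remove /ye): {"aag":98,"gw":88,"of":87}
After op 4 (replace /gw 19): {"aag":98,"gw":19,"of":87}
After op 5 (add /gw 2): {"aag":98,"gw":2,"of":87}
After op 6 (add /icm 47): {"aag":98,"gw":2,"icm":47,"of":87}
After op 7 (replace /aag 1): {"aag":1,"gw":2,"icm":47,"of":87}
After op 8 (add /cf 62): {"aag":1,"cf":62,"gw":2,"icm":47,"of":87}
After op 9 (remove /of): {"aag":1,"cf":62,"gw":2,"icm":47}
After op 10 (add /t 62): {"aag":1,"cf":62,"gw":2,"icm":47,"t":62}
After op 11 (remove /aag): {"cf":62,"gw":2,"icm":47,"t":62}
After op 12 (remove /cf): {"gw":2,"icm":47,"t":62}
After op 13 (add /gw 84): {"gw":84,"icm":47,"t":62}
After op 14 (add /plf 10): {"gw":84,"icm":47,"plf":10,"t":62}
After op 15 (add /x 44): {"gw":84,"icm":47,"plf":10,"t":62,"x":44}
After op 16 (add /fhj 5): {"fhj":5,"gw":84,"icm":47,"plf":10,"t":62,"x":44}
After op 17 (replace /plf 46): {"fhj":5,"gw":84,"icm":47,"plf":46,"t":62,"x":44}
After op 18 (add /bn 35): {"bn":35,"fhj":5,"gw":84,"icm":47,"plf":46,"t":62,"x":44}
Size at the root: 7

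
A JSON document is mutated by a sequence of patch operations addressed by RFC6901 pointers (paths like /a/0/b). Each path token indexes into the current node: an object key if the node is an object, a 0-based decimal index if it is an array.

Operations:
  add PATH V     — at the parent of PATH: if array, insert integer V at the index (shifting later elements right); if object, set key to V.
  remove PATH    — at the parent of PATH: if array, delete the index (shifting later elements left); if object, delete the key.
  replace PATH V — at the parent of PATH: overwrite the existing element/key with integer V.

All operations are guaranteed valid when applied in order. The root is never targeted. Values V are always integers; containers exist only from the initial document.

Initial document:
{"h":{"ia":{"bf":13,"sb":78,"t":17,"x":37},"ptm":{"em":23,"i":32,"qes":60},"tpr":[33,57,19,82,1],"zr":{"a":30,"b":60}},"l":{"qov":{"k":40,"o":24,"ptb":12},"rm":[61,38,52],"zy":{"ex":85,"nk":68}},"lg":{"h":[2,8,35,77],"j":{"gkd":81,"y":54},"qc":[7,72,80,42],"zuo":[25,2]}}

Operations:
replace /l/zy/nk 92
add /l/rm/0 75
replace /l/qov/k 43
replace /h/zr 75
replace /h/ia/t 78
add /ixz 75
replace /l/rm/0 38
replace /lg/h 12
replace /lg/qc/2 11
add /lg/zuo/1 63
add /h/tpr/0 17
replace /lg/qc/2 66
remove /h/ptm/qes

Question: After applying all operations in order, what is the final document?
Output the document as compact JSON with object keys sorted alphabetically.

After op 1 (replace /l/zy/nk 92): {"h":{"ia":{"bf":13,"sb":78,"t":17,"x":37},"ptm":{"em":23,"i":32,"qes":60},"tpr":[33,57,19,82,1],"zr":{"a":30,"b":60}},"l":{"qov":{"k":40,"o":24,"ptb":12},"rm":[61,38,52],"zy":{"ex":85,"nk":92}},"lg":{"h":[2,8,35,77],"j":{"gkd":81,"y":54},"qc":[7,72,80,42],"zuo":[25,2]}}
After op 2 (add /l/rm/0 75): {"h":{"ia":{"bf":13,"sb":78,"t":17,"x":37},"ptm":{"em":23,"i":32,"qes":60},"tpr":[33,57,19,82,1],"zr":{"a":30,"b":60}},"l":{"qov":{"k":40,"o":24,"ptb":12},"rm":[75,61,38,52],"zy":{"ex":85,"nk":92}},"lg":{"h":[2,8,35,77],"j":{"gkd":81,"y":54},"qc":[7,72,80,42],"zuo":[25,2]}}
After op 3 (replace /l/qov/k 43): {"h":{"ia":{"bf":13,"sb":78,"t":17,"x":37},"ptm":{"em":23,"i":32,"qes":60},"tpr":[33,57,19,82,1],"zr":{"a":30,"b":60}},"l":{"qov":{"k":43,"o":24,"ptb":12},"rm":[75,61,38,52],"zy":{"ex":85,"nk":92}},"lg":{"h":[2,8,35,77],"j":{"gkd":81,"y":54},"qc":[7,72,80,42],"zuo":[25,2]}}
After op 4 (replace /h/zr 75): {"h":{"ia":{"bf":13,"sb":78,"t":17,"x":37},"ptm":{"em":23,"i":32,"qes":60},"tpr":[33,57,19,82,1],"zr":75},"l":{"qov":{"k":43,"o":24,"ptb":12},"rm":[75,61,38,52],"zy":{"ex":85,"nk":92}},"lg":{"h":[2,8,35,77],"j":{"gkd":81,"y":54},"qc":[7,72,80,42],"zuo":[25,2]}}
After op 5 (replace /h/ia/t 78): {"h":{"ia":{"bf":13,"sb":78,"t":78,"x":37},"ptm":{"em":23,"i":32,"qes":60},"tpr":[33,57,19,82,1],"zr":75},"l":{"qov":{"k":43,"o":24,"ptb":12},"rm":[75,61,38,52],"zy":{"ex":85,"nk":92}},"lg":{"h":[2,8,35,77],"j":{"gkd":81,"y":54},"qc":[7,72,80,42],"zuo":[25,2]}}
After op 6 (add /ixz 75): {"h":{"ia":{"bf":13,"sb":78,"t":78,"x":37},"ptm":{"em":23,"i":32,"qes":60},"tpr":[33,57,19,82,1],"zr":75},"ixz":75,"l":{"qov":{"k":43,"o":24,"ptb":12},"rm":[75,61,38,52],"zy":{"ex":85,"nk":92}},"lg":{"h":[2,8,35,77],"j":{"gkd":81,"y":54},"qc":[7,72,80,42],"zuo":[25,2]}}
After op 7 (replace /l/rm/0 38): {"h":{"ia":{"bf":13,"sb":78,"t":78,"x":37},"ptm":{"em":23,"i":32,"qes":60},"tpr":[33,57,19,82,1],"zr":75},"ixz":75,"l":{"qov":{"k":43,"o":24,"ptb":12},"rm":[38,61,38,52],"zy":{"ex":85,"nk":92}},"lg":{"h":[2,8,35,77],"j":{"gkd":81,"y":54},"qc":[7,72,80,42],"zuo":[25,2]}}
After op 8 (replace /lg/h 12): {"h":{"ia":{"bf":13,"sb":78,"t":78,"x":37},"ptm":{"em":23,"i":32,"qes":60},"tpr":[33,57,19,82,1],"zr":75},"ixz":75,"l":{"qov":{"k":43,"o":24,"ptb":12},"rm":[38,61,38,52],"zy":{"ex":85,"nk":92}},"lg":{"h":12,"j":{"gkd":81,"y":54},"qc":[7,72,80,42],"zuo":[25,2]}}
After op 9 (replace /lg/qc/2 11): {"h":{"ia":{"bf":13,"sb":78,"t":78,"x":37},"ptm":{"em":23,"i":32,"qes":60},"tpr":[33,57,19,82,1],"zr":75},"ixz":75,"l":{"qov":{"k":43,"o":24,"ptb":12},"rm":[38,61,38,52],"zy":{"ex":85,"nk":92}},"lg":{"h":12,"j":{"gkd":81,"y":54},"qc":[7,72,11,42],"zuo":[25,2]}}
After op 10 (add /lg/zuo/1 63): {"h":{"ia":{"bf":13,"sb":78,"t":78,"x":37},"ptm":{"em":23,"i":32,"qes":60},"tpr":[33,57,19,82,1],"zr":75},"ixz":75,"l":{"qov":{"k":43,"o":24,"ptb":12},"rm":[38,61,38,52],"zy":{"ex":85,"nk":92}},"lg":{"h":12,"j":{"gkd":81,"y":54},"qc":[7,72,11,42],"zuo":[25,63,2]}}
After op 11 (add /h/tpr/0 17): {"h":{"ia":{"bf":13,"sb":78,"t":78,"x":37},"ptm":{"em":23,"i":32,"qes":60},"tpr":[17,33,57,19,82,1],"zr":75},"ixz":75,"l":{"qov":{"k":43,"o":24,"ptb":12},"rm":[38,61,38,52],"zy":{"ex":85,"nk":92}},"lg":{"h":12,"j":{"gkd":81,"y":54},"qc":[7,72,11,42],"zuo":[25,63,2]}}
After op 12 (replace /lg/qc/2 66): {"h":{"ia":{"bf":13,"sb":78,"t":78,"x":37},"ptm":{"em":23,"i":32,"qes":60},"tpr":[17,33,57,19,82,1],"zr":75},"ixz":75,"l":{"qov":{"k":43,"o":24,"ptb":12},"rm":[38,61,38,52],"zy":{"ex":85,"nk":92}},"lg":{"h":12,"j":{"gkd":81,"y":54},"qc":[7,72,66,42],"zuo":[25,63,2]}}
After op 13 (remove /h/ptm/qes): {"h":{"ia":{"bf":13,"sb":78,"t":78,"x":37},"ptm":{"em":23,"i":32},"tpr":[17,33,57,19,82,1],"zr":75},"ixz":75,"l":{"qov":{"k":43,"o":24,"ptb":12},"rm":[38,61,38,52],"zy":{"ex":85,"nk":92}},"lg":{"h":12,"j":{"gkd":81,"y":54},"qc":[7,72,66,42],"zuo":[25,63,2]}}

Answer: {"h":{"ia":{"bf":13,"sb":78,"t":78,"x":37},"ptm":{"em":23,"i":32},"tpr":[17,33,57,19,82,1],"zr":75},"ixz":75,"l":{"qov":{"k":43,"o":24,"ptb":12},"rm":[38,61,38,52],"zy":{"ex":85,"nk":92}},"lg":{"h":12,"j":{"gkd":81,"y":54},"qc":[7,72,66,42],"zuo":[25,63,2]}}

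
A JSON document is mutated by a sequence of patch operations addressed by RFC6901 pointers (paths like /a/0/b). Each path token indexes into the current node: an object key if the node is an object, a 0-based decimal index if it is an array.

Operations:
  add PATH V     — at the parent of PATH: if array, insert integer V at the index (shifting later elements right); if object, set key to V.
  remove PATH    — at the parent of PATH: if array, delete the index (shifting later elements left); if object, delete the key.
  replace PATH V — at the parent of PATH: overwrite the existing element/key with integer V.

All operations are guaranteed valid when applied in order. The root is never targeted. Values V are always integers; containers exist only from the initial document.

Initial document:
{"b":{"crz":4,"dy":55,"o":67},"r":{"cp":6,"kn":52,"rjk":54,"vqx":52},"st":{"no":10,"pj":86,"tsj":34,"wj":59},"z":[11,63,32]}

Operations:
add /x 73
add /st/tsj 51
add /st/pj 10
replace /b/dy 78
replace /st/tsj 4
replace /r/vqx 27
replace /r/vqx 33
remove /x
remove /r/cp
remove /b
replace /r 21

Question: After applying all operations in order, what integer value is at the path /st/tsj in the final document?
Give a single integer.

Answer: 4

Derivation:
After op 1 (add /x 73): {"b":{"crz":4,"dy":55,"o":67},"r":{"cp":6,"kn":52,"rjk":54,"vqx":52},"st":{"no":10,"pj":86,"tsj":34,"wj":59},"x":73,"z":[11,63,32]}
After op 2 (add /st/tsj 51): {"b":{"crz":4,"dy":55,"o":67},"r":{"cp":6,"kn":52,"rjk":54,"vqx":52},"st":{"no":10,"pj":86,"tsj":51,"wj":59},"x":73,"z":[11,63,32]}
After op 3 (add /st/pj 10): {"b":{"crz":4,"dy":55,"o":67},"r":{"cp":6,"kn":52,"rjk":54,"vqx":52},"st":{"no":10,"pj":10,"tsj":51,"wj":59},"x":73,"z":[11,63,32]}
After op 4 (replace /b/dy 78): {"b":{"crz":4,"dy":78,"o":67},"r":{"cp":6,"kn":52,"rjk":54,"vqx":52},"st":{"no":10,"pj":10,"tsj":51,"wj":59},"x":73,"z":[11,63,32]}
After op 5 (replace /st/tsj 4): {"b":{"crz":4,"dy":78,"o":67},"r":{"cp":6,"kn":52,"rjk":54,"vqx":52},"st":{"no":10,"pj":10,"tsj":4,"wj":59},"x":73,"z":[11,63,32]}
After op 6 (replace /r/vqx 27): {"b":{"crz":4,"dy":78,"o":67},"r":{"cp":6,"kn":52,"rjk":54,"vqx":27},"st":{"no":10,"pj":10,"tsj":4,"wj":59},"x":73,"z":[11,63,32]}
After op 7 (replace /r/vqx 33): {"b":{"crz":4,"dy":78,"o":67},"r":{"cp":6,"kn":52,"rjk":54,"vqx":33},"st":{"no":10,"pj":10,"tsj":4,"wj":59},"x":73,"z":[11,63,32]}
After op 8 (remove /x): {"b":{"crz":4,"dy":78,"o":67},"r":{"cp":6,"kn":52,"rjk":54,"vqx":33},"st":{"no":10,"pj":10,"tsj":4,"wj":59},"z":[11,63,32]}
After op 9 (remove /r/cp): {"b":{"crz":4,"dy":78,"o":67},"r":{"kn":52,"rjk":54,"vqx":33},"st":{"no":10,"pj":10,"tsj":4,"wj":59},"z":[11,63,32]}
After op 10 (remove /b): {"r":{"kn":52,"rjk":54,"vqx":33},"st":{"no":10,"pj":10,"tsj":4,"wj":59},"z":[11,63,32]}
After op 11 (replace /r 21): {"r":21,"st":{"no":10,"pj":10,"tsj":4,"wj":59},"z":[11,63,32]}
Value at /st/tsj: 4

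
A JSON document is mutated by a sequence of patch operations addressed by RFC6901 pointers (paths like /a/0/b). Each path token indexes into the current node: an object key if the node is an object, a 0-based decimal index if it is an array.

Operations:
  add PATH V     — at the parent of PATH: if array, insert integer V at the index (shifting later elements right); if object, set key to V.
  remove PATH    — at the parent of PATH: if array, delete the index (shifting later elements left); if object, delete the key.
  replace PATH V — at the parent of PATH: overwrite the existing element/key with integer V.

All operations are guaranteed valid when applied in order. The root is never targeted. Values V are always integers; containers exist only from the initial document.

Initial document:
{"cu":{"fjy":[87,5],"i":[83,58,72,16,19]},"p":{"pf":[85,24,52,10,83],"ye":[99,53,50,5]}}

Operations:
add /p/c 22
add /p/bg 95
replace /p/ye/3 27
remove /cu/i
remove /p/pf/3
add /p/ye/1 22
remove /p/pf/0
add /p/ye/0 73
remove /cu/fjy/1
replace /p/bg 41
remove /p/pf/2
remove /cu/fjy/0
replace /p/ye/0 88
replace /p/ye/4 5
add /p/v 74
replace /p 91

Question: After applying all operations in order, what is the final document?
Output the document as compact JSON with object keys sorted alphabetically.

Answer: {"cu":{"fjy":[]},"p":91}

Derivation:
After op 1 (add /p/c 22): {"cu":{"fjy":[87,5],"i":[83,58,72,16,19]},"p":{"c":22,"pf":[85,24,52,10,83],"ye":[99,53,50,5]}}
After op 2 (add /p/bg 95): {"cu":{"fjy":[87,5],"i":[83,58,72,16,19]},"p":{"bg":95,"c":22,"pf":[85,24,52,10,83],"ye":[99,53,50,5]}}
After op 3 (replace /p/ye/3 27): {"cu":{"fjy":[87,5],"i":[83,58,72,16,19]},"p":{"bg":95,"c":22,"pf":[85,24,52,10,83],"ye":[99,53,50,27]}}
After op 4 (remove /cu/i): {"cu":{"fjy":[87,5]},"p":{"bg":95,"c":22,"pf":[85,24,52,10,83],"ye":[99,53,50,27]}}
After op 5 (remove /p/pf/3): {"cu":{"fjy":[87,5]},"p":{"bg":95,"c":22,"pf":[85,24,52,83],"ye":[99,53,50,27]}}
After op 6 (add /p/ye/1 22): {"cu":{"fjy":[87,5]},"p":{"bg":95,"c":22,"pf":[85,24,52,83],"ye":[99,22,53,50,27]}}
After op 7 (remove /p/pf/0): {"cu":{"fjy":[87,5]},"p":{"bg":95,"c":22,"pf":[24,52,83],"ye":[99,22,53,50,27]}}
After op 8 (add /p/ye/0 73): {"cu":{"fjy":[87,5]},"p":{"bg":95,"c":22,"pf":[24,52,83],"ye":[73,99,22,53,50,27]}}
After op 9 (remove /cu/fjy/1): {"cu":{"fjy":[87]},"p":{"bg":95,"c":22,"pf":[24,52,83],"ye":[73,99,22,53,50,27]}}
After op 10 (replace /p/bg 41): {"cu":{"fjy":[87]},"p":{"bg":41,"c":22,"pf":[24,52,83],"ye":[73,99,22,53,50,27]}}
After op 11 (remove /p/pf/2): {"cu":{"fjy":[87]},"p":{"bg":41,"c":22,"pf":[24,52],"ye":[73,99,22,53,50,27]}}
After op 12 (remove /cu/fjy/0): {"cu":{"fjy":[]},"p":{"bg":41,"c":22,"pf":[24,52],"ye":[73,99,22,53,50,27]}}
After op 13 (replace /p/ye/0 88): {"cu":{"fjy":[]},"p":{"bg":41,"c":22,"pf":[24,52],"ye":[88,99,22,53,50,27]}}
After op 14 (replace /p/ye/4 5): {"cu":{"fjy":[]},"p":{"bg":41,"c":22,"pf":[24,52],"ye":[88,99,22,53,5,27]}}
After op 15 (add /p/v 74): {"cu":{"fjy":[]},"p":{"bg":41,"c":22,"pf":[24,52],"v":74,"ye":[88,99,22,53,5,27]}}
After op 16 (replace /p 91): {"cu":{"fjy":[]},"p":91}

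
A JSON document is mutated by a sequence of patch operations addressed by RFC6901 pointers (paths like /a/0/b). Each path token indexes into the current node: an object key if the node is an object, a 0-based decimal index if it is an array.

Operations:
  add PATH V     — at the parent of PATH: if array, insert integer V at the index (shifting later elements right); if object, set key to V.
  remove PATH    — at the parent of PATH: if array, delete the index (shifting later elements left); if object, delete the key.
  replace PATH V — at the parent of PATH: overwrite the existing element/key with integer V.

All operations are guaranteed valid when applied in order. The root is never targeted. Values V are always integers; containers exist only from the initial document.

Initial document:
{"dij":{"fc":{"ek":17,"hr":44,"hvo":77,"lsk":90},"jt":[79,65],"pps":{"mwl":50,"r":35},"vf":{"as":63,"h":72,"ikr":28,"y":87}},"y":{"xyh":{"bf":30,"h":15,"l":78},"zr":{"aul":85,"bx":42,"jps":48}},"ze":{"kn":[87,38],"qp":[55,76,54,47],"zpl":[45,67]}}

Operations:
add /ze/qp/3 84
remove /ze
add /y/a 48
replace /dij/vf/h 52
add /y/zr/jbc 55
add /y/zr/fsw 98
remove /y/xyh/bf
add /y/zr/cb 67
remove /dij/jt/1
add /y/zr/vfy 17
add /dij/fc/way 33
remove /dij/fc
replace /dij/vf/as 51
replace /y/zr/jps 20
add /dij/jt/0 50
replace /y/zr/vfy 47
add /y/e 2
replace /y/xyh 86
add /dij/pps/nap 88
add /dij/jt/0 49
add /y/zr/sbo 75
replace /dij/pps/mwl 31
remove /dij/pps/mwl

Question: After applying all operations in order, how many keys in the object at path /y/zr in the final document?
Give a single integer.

Answer: 8

Derivation:
After op 1 (add /ze/qp/3 84): {"dij":{"fc":{"ek":17,"hr":44,"hvo":77,"lsk":90},"jt":[79,65],"pps":{"mwl":50,"r":35},"vf":{"as":63,"h":72,"ikr":28,"y":87}},"y":{"xyh":{"bf":30,"h":15,"l":78},"zr":{"aul":85,"bx":42,"jps":48}},"ze":{"kn":[87,38],"qp":[55,76,54,84,47],"zpl":[45,67]}}
After op 2 (remove /ze): {"dij":{"fc":{"ek":17,"hr":44,"hvo":77,"lsk":90},"jt":[79,65],"pps":{"mwl":50,"r":35},"vf":{"as":63,"h":72,"ikr":28,"y":87}},"y":{"xyh":{"bf":30,"h":15,"l":78},"zr":{"aul":85,"bx":42,"jps":48}}}
After op 3 (add /y/a 48): {"dij":{"fc":{"ek":17,"hr":44,"hvo":77,"lsk":90},"jt":[79,65],"pps":{"mwl":50,"r":35},"vf":{"as":63,"h":72,"ikr":28,"y":87}},"y":{"a":48,"xyh":{"bf":30,"h":15,"l":78},"zr":{"aul":85,"bx":42,"jps":48}}}
After op 4 (replace /dij/vf/h 52): {"dij":{"fc":{"ek":17,"hr":44,"hvo":77,"lsk":90},"jt":[79,65],"pps":{"mwl":50,"r":35},"vf":{"as":63,"h":52,"ikr":28,"y":87}},"y":{"a":48,"xyh":{"bf":30,"h":15,"l":78},"zr":{"aul":85,"bx":42,"jps":48}}}
After op 5 (add /y/zr/jbc 55): {"dij":{"fc":{"ek":17,"hr":44,"hvo":77,"lsk":90},"jt":[79,65],"pps":{"mwl":50,"r":35},"vf":{"as":63,"h":52,"ikr":28,"y":87}},"y":{"a":48,"xyh":{"bf":30,"h":15,"l":78},"zr":{"aul":85,"bx":42,"jbc":55,"jps":48}}}
After op 6 (add /y/zr/fsw 98): {"dij":{"fc":{"ek":17,"hr":44,"hvo":77,"lsk":90},"jt":[79,65],"pps":{"mwl":50,"r":35},"vf":{"as":63,"h":52,"ikr":28,"y":87}},"y":{"a":48,"xyh":{"bf":30,"h":15,"l":78},"zr":{"aul":85,"bx":42,"fsw":98,"jbc":55,"jps":48}}}
After op 7 (remove /y/xyh/bf): {"dij":{"fc":{"ek":17,"hr":44,"hvo":77,"lsk":90},"jt":[79,65],"pps":{"mwl":50,"r":35},"vf":{"as":63,"h":52,"ikr":28,"y":87}},"y":{"a":48,"xyh":{"h":15,"l":78},"zr":{"aul":85,"bx":42,"fsw":98,"jbc":55,"jps":48}}}
After op 8 (add /y/zr/cb 67): {"dij":{"fc":{"ek":17,"hr":44,"hvo":77,"lsk":90},"jt":[79,65],"pps":{"mwl":50,"r":35},"vf":{"as":63,"h":52,"ikr":28,"y":87}},"y":{"a":48,"xyh":{"h":15,"l":78},"zr":{"aul":85,"bx":42,"cb":67,"fsw":98,"jbc":55,"jps":48}}}
After op 9 (remove /dij/jt/1): {"dij":{"fc":{"ek":17,"hr":44,"hvo":77,"lsk":90},"jt":[79],"pps":{"mwl":50,"r":35},"vf":{"as":63,"h":52,"ikr":28,"y":87}},"y":{"a":48,"xyh":{"h":15,"l":78},"zr":{"aul":85,"bx":42,"cb":67,"fsw":98,"jbc":55,"jps":48}}}
After op 10 (add /y/zr/vfy 17): {"dij":{"fc":{"ek":17,"hr":44,"hvo":77,"lsk":90},"jt":[79],"pps":{"mwl":50,"r":35},"vf":{"as":63,"h":52,"ikr":28,"y":87}},"y":{"a":48,"xyh":{"h":15,"l":78},"zr":{"aul":85,"bx":42,"cb":67,"fsw":98,"jbc":55,"jps":48,"vfy":17}}}
After op 11 (add /dij/fc/way 33): {"dij":{"fc":{"ek":17,"hr":44,"hvo":77,"lsk":90,"way":33},"jt":[79],"pps":{"mwl":50,"r":35},"vf":{"as":63,"h":52,"ikr":28,"y":87}},"y":{"a":48,"xyh":{"h":15,"l":78},"zr":{"aul":85,"bx":42,"cb":67,"fsw":98,"jbc":55,"jps":48,"vfy":17}}}
After op 12 (remove /dij/fc): {"dij":{"jt":[79],"pps":{"mwl":50,"r":35},"vf":{"as":63,"h":52,"ikr":28,"y":87}},"y":{"a":48,"xyh":{"h":15,"l":78},"zr":{"aul":85,"bx":42,"cb":67,"fsw":98,"jbc":55,"jps":48,"vfy":17}}}
After op 13 (replace /dij/vf/as 51): {"dij":{"jt":[79],"pps":{"mwl":50,"r":35},"vf":{"as":51,"h":52,"ikr":28,"y":87}},"y":{"a":48,"xyh":{"h":15,"l":78},"zr":{"aul":85,"bx":42,"cb":67,"fsw":98,"jbc":55,"jps":48,"vfy":17}}}
After op 14 (replace /y/zr/jps 20): {"dij":{"jt":[79],"pps":{"mwl":50,"r":35},"vf":{"as":51,"h":52,"ikr":28,"y":87}},"y":{"a":48,"xyh":{"h":15,"l":78},"zr":{"aul":85,"bx":42,"cb":67,"fsw":98,"jbc":55,"jps":20,"vfy":17}}}
After op 15 (add /dij/jt/0 50): {"dij":{"jt":[50,79],"pps":{"mwl":50,"r":35},"vf":{"as":51,"h":52,"ikr":28,"y":87}},"y":{"a":48,"xyh":{"h":15,"l":78},"zr":{"aul":85,"bx":42,"cb":67,"fsw":98,"jbc":55,"jps":20,"vfy":17}}}
After op 16 (replace /y/zr/vfy 47): {"dij":{"jt":[50,79],"pps":{"mwl":50,"r":35},"vf":{"as":51,"h":52,"ikr":28,"y":87}},"y":{"a":48,"xyh":{"h":15,"l":78},"zr":{"aul":85,"bx":42,"cb":67,"fsw":98,"jbc":55,"jps":20,"vfy":47}}}
After op 17 (add /y/e 2): {"dij":{"jt":[50,79],"pps":{"mwl":50,"r":35},"vf":{"as":51,"h":52,"ikr":28,"y":87}},"y":{"a":48,"e":2,"xyh":{"h":15,"l":78},"zr":{"aul":85,"bx":42,"cb":67,"fsw":98,"jbc":55,"jps":20,"vfy":47}}}
After op 18 (replace /y/xyh 86): {"dij":{"jt":[50,79],"pps":{"mwl":50,"r":35},"vf":{"as":51,"h":52,"ikr":28,"y":87}},"y":{"a":48,"e":2,"xyh":86,"zr":{"aul":85,"bx":42,"cb":67,"fsw":98,"jbc":55,"jps":20,"vfy":47}}}
After op 19 (add /dij/pps/nap 88): {"dij":{"jt":[50,79],"pps":{"mwl":50,"nap":88,"r":35},"vf":{"as":51,"h":52,"ikr":28,"y":87}},"y":{"a":48,"e":2,"xyh":86,"zr":{"aul":85,"bx":42,"cb":67,"fsw":98,"jbc":55,"jps":20,"vfy":47}}}
After op 20 (add /dij/jt/0 49): {"dij":{"jt":[49,50,79],"pps":{"mwl":50,"nap":88,"r":35},"vf":{"as":51,"h":52,"ikr":28,"y":87}},"y":{"a":48,"e":2,"xyh":86,"zr":{"aul":85,"bx":42,"cb":67,"fsw":98,"jbc":55,"jps":20,"vfy":47}}}
After op 21 (add /y/zr/sbo 75): {"dij":{"jt":[49,50,79],"pps":{"mwl":50,"nap":88,"r":35},"vf":{"as":51,"h":52,"ikr":28,"y":87}},"y":{"a":48,"e":2,"xyh":86,"zr":{"aul":85,"bx":42,"cb":67,"fsw":98,"jbc":55,"jps":20,"sbo":75,"vfy":47}}}
After op 22 (replace /dij/pps/mwl 31): {"dij":{"jt":[49,50,79],"pps":{"mwl":31,"nap":88,"r":35},"vf":{"as":51,"h":52,"ikr":28,"y":87}},"y":{"a":48,"e":2,"xyh":86,"zr":{"aul":85,"bx":42,"cb":67,"fsw":98,"jbc":55,"jps":20,"sbo":75,"vfy":47}}}
After op 23 (remove /dij/pps/mwl): {"dij":{"jt":[49,50,79],"pps":{"nap":88,"r":35},"vf":{"as":51,"h":52,"ikr":28,"y":87}},"y":{"a":48,"e":2,"xyh":86,"zr":{"aul":85,"bx":42,"cb":67,"fsw":98,"jbc":55,"jps":20,"sbo":75,"vfy":47}}}
Size at path /y/zr: 8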